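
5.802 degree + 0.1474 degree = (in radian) 0.1038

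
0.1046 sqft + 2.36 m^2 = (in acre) 0.0005856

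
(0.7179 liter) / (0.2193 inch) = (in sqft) 1.387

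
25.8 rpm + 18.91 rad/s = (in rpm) 206.4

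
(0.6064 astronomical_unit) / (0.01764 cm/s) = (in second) 5.143e+14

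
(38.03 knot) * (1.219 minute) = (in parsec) 4.637e-14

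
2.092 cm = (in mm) 20.92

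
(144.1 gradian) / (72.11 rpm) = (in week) 4.956e-07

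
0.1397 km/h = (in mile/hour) 0.08681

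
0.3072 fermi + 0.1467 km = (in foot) 481.3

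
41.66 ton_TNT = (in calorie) 4.166e+10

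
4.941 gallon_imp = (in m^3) 0.02246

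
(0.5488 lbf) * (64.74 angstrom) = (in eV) 9.864e+10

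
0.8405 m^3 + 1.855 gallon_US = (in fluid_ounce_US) 2.866e+04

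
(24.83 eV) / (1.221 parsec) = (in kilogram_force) 1.077e-35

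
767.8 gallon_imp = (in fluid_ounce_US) 1.18e+05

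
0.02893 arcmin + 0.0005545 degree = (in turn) 2.88e-06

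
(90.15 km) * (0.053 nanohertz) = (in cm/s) 0.0004778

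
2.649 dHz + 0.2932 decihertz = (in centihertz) 29.42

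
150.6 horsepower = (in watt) 1.123e+05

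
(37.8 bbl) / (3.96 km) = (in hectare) 1.518e-07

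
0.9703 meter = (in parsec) 3.145e-17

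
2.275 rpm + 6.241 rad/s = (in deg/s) 371.2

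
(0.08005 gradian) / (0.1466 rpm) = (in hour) 2.275e-05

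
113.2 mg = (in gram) 0.1132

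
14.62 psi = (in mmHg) 756.1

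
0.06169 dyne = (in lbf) 1.387e-07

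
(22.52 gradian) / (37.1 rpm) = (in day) 1.054e-06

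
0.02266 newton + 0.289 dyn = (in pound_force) 0.005095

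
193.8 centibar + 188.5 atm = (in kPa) 1.929e+04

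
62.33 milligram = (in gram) 0.06233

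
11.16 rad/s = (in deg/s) 639.4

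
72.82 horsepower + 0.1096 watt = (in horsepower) 72.82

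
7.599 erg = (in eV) 4.743e+12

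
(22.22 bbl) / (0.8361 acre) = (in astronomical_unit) 6.979e-15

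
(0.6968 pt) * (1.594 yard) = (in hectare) 3.583e-08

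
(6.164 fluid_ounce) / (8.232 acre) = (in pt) 1.551e-05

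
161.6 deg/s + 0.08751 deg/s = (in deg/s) 161.7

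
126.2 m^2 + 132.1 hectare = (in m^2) 1.321e+06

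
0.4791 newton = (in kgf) 0.04885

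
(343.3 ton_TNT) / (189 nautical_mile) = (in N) 4.104e+06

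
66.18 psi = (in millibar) 4563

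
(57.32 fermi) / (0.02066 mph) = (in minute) 1.034e-13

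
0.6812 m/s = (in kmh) 2.452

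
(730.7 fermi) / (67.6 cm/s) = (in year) 3.428e-20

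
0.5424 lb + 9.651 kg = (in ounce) 349.1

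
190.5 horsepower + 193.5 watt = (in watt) 1.422e+05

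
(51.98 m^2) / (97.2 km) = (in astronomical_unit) 3.575e-15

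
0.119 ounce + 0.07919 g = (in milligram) 3453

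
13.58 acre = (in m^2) 5.496e+04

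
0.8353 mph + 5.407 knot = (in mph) 7.058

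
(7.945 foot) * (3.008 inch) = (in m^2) 0.185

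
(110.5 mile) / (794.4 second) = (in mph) 500.8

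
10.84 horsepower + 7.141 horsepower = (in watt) 1.341e+04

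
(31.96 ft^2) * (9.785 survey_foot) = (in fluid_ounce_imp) 3.117e+05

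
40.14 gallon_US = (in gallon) 40.14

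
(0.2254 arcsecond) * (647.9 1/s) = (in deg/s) 0.04057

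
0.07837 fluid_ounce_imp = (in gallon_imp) 0.0004898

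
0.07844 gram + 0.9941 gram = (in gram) 1.073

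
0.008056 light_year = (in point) 2.16e+17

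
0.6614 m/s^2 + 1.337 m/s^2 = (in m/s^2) 1.998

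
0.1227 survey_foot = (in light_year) 3.953e-18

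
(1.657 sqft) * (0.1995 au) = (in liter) 4.594e+12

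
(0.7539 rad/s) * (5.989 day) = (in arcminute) 1.341e+09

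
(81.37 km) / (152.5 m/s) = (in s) 533.6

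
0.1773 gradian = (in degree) 0.1596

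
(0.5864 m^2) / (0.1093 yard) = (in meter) 5.867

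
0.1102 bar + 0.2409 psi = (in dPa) 1.268e+05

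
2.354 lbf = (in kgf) 1.068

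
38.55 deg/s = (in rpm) 6.425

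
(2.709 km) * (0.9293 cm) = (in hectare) 0.002517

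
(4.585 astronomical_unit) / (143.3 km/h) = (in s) 1.723e+10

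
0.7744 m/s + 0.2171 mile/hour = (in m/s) 0.8715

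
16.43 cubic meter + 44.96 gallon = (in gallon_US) 4385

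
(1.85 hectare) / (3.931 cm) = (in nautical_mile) 254.1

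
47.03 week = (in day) 329.2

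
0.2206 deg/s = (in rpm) 0.03677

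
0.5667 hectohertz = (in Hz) 56.67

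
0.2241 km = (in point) 6.352e+05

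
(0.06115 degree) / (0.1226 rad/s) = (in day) 1.008e-07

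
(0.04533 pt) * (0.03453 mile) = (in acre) 2.196e-07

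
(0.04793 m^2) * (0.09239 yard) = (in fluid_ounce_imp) 142.5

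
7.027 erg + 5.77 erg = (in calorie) 3.059e-07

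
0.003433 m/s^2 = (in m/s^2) 0.003433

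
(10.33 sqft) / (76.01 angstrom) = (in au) 0.000844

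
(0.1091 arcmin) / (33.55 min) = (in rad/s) 1.577e-08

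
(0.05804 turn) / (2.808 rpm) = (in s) 1.24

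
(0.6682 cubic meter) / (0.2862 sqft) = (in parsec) 8.144e-16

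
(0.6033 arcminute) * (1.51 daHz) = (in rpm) 0.02531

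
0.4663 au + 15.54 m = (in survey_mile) 4.335e+07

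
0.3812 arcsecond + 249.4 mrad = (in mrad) 249.4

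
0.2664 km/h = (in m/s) 0.074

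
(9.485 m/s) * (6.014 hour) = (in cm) 2.054e+07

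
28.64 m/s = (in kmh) 103.1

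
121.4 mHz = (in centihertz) 12.14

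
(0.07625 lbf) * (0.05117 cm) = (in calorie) 4.148e-05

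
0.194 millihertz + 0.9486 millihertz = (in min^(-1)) 0.06856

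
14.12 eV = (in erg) 2.262e-11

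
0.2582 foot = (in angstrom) 7.87e+08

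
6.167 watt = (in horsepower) 0.00827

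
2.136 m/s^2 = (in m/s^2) 2.136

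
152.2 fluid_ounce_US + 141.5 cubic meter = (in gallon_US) 3.738e+04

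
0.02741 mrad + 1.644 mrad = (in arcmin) 5.746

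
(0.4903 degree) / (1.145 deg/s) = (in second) 0.4282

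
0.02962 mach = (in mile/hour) 22.56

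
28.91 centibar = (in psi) 4.193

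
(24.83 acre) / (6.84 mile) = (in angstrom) 9.128e+10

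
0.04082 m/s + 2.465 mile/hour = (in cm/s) 114.3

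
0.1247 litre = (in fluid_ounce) 4.217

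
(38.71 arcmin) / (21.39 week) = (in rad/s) 8.704e-10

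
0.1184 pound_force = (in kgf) 0.05371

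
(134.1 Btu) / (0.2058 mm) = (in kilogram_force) 7.01e+07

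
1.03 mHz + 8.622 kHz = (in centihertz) 8.622e+05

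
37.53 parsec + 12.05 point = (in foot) 3.799e+18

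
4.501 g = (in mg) 4501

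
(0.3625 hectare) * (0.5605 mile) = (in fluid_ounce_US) 1.106e+11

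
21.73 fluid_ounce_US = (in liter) 0.6426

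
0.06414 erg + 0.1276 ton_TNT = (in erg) 5.339e+15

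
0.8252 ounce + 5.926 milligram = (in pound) 0.05159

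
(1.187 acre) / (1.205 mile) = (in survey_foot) 8.127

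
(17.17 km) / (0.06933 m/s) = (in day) 2.866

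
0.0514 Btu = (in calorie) 12.96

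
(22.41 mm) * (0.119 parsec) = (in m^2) 8.229e+13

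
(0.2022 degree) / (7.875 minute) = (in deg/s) 0.0004279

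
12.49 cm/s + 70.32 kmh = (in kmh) 70.77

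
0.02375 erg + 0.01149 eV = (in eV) 1.482e+10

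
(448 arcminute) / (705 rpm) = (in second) 0.001765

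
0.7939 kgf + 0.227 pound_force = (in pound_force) 1.977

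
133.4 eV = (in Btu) 2.026e-20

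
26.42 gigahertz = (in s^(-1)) 2.642e+10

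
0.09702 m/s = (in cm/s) 9.702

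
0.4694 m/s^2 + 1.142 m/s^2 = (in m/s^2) 1.611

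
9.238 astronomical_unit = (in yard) 1.511e+12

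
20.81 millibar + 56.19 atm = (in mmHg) 4.272e+04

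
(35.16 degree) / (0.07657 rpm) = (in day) 0.0008858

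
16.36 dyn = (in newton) 0.0001636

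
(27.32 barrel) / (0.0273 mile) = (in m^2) 0.09886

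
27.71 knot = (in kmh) 51.32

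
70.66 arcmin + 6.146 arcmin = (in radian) 0.02234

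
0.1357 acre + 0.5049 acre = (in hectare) 0.2592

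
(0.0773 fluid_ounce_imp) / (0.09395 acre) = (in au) 3.862e-20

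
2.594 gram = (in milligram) 2594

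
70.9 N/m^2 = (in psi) 0.01028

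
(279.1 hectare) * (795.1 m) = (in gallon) 5.862e+11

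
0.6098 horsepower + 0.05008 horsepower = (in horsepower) 0.6599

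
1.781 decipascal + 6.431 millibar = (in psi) 0.0933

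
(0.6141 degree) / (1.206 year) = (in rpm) 2.691e-09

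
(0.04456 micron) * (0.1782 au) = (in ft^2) 1.279e+04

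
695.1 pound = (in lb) 695.1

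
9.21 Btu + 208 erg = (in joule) 9717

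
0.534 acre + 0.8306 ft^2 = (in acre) 0.534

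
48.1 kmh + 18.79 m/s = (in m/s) 32.15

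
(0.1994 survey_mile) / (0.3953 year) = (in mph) 5.758e-05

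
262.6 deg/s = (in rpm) 43.77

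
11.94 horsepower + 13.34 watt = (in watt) 8917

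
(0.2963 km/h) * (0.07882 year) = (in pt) 5.799e+08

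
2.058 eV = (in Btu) 3.125e-22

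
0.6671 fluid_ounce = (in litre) 0.01973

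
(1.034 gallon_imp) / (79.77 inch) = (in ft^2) 0.02497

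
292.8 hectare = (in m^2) 2.928e+06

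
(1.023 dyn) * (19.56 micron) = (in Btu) 1.897e-13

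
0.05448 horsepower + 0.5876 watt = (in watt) 41.21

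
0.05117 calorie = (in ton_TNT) 5.117e-11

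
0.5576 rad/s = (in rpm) 5.325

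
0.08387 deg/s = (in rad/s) 0.001464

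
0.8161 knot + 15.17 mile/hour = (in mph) 16.11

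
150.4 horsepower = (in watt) 1.122e+05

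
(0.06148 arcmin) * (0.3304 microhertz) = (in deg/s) 3.385e-10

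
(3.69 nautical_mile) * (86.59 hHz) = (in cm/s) 5.917e+09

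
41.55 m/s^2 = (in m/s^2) 41.55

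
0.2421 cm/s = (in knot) 0.004706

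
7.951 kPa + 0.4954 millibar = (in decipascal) 8.001e+04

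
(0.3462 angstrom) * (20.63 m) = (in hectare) 7.142e-14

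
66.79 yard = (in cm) 6107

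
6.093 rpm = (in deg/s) 36.56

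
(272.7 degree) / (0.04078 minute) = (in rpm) 18.58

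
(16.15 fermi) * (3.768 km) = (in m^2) 6.085e-11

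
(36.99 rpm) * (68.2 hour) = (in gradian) 6.055e+07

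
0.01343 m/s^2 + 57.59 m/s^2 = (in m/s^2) 57.6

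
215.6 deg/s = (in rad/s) 3.763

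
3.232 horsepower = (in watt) 2410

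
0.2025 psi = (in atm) 0.01378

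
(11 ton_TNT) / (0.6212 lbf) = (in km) 1.666e+07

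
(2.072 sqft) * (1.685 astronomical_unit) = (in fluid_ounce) 1.641e+15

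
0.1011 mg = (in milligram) 0.1011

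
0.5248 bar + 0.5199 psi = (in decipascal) 5.606e+05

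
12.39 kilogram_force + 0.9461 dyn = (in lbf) 27.32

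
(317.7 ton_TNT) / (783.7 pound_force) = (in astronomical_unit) 0.002549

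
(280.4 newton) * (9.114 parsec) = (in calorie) 1.885e+19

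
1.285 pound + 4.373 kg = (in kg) 4.956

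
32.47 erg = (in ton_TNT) 7.761e-16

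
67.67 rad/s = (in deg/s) 3877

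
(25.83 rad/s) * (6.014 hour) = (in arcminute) 1.922e+09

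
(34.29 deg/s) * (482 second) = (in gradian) 1.836e+04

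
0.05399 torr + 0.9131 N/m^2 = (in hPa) 0.08111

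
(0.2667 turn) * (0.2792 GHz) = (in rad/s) 4.679e+08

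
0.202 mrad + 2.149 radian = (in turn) 0.3421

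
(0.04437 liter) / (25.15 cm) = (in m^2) 0.0001764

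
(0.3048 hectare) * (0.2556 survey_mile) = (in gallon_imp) 2.758e+08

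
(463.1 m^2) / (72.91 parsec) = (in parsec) 6.671e-33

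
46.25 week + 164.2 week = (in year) 4.036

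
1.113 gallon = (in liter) 4.213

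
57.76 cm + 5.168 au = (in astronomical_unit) 5.168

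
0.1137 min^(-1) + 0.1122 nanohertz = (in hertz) 0.001895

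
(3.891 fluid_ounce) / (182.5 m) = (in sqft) 6.787e-06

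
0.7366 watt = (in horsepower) 0.0009878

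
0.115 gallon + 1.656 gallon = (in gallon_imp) 1.475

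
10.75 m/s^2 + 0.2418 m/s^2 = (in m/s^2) 10.99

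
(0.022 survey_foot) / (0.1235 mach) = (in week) 2.637e-10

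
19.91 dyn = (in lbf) 4.476e-05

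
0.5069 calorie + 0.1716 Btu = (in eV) 1.143e+21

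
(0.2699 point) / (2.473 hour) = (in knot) 2.079e-08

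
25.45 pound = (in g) 1.154e+04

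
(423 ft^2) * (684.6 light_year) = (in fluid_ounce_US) 8.607e+24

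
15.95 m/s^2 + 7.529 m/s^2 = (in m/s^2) 23.48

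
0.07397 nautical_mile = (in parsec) 4.44e-15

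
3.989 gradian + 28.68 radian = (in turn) 4.575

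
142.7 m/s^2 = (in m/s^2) 142.7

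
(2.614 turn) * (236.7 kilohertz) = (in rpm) 3.712e+07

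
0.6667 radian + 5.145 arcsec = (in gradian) 42.45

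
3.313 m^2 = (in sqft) 35.66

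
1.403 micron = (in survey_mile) 8.718e-10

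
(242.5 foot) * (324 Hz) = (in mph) 5.357e+04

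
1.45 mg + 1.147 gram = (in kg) 0.001148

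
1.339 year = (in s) 4.223e+07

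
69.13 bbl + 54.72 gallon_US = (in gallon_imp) 2463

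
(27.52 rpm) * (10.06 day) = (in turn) 3.987e+05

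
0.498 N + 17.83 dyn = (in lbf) 0.112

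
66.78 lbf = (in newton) 297.1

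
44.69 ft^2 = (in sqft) 44.69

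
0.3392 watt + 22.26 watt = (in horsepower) 0.03031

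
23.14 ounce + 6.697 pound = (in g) 3694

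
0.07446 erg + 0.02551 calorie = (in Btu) 0.0001012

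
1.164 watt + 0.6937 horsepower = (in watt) 518.5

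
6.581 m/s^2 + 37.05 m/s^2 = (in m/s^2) 43.63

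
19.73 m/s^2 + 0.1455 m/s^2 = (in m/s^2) 19.88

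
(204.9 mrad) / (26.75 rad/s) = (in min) 0.0001277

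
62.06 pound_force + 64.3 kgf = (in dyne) 9.066e+07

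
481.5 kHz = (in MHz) 0.4815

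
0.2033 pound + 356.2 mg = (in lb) 0.2041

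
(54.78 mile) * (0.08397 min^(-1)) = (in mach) 0.3623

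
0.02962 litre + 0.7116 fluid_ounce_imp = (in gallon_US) 0.01317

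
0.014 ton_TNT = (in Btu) 5.552e+04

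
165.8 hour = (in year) 0.01893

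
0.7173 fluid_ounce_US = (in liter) 0.02121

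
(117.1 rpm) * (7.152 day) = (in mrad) 7.578e+09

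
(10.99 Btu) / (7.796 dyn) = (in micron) 1.487e+14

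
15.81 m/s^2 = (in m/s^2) 15.81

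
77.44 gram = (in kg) 0.07744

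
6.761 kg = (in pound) 14.91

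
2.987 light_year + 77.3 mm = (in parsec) 0.9158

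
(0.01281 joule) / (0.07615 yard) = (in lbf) 0.04136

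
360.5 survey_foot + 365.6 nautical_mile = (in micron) 6.772e+11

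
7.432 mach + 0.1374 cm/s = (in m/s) 2531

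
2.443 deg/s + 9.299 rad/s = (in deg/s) 535.2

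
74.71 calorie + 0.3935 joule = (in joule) 313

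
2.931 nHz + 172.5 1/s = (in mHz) 1.725e+05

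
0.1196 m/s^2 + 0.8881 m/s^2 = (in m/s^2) 1.008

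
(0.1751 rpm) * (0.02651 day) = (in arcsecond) 8.663e+06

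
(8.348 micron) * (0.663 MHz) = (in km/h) 19.93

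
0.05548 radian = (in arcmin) 190.7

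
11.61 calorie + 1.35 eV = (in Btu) 0.04604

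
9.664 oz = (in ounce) 9.664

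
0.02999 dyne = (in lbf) 6.742e-08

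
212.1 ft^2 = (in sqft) 212.1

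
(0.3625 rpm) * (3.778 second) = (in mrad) 143.4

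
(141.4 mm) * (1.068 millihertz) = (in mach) 4.435e-07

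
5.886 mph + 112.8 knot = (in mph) 135.7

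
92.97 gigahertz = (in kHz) 9.297e+07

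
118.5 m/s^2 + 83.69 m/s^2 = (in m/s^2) 202.2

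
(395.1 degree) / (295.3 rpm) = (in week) 3.687e-07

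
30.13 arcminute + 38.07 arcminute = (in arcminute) 68.2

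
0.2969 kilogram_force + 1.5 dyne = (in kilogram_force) 0.2969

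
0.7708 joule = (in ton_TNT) 1.842e-10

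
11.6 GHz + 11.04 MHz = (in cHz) 1.161e+12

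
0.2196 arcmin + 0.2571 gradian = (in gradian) 0.2612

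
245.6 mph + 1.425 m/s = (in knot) 216.2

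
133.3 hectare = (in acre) 329.4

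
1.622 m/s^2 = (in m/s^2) 1.622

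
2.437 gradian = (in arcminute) 131.6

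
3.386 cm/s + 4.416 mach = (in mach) 4.416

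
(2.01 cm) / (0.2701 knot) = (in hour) 4.018e-05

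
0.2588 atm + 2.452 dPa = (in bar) 0.2622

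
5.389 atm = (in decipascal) 5.46e+06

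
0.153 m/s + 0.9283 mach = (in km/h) 1138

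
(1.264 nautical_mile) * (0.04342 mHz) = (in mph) 0.2274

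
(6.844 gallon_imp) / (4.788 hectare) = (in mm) 0.0006498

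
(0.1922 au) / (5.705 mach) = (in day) 171.3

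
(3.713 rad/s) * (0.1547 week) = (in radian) 3.474e+05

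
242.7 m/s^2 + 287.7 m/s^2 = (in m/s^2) 530.4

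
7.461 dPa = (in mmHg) 0.005596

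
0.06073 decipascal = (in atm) 5.994e-08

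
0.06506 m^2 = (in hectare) 6.506e-06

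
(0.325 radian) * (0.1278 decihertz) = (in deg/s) 0.238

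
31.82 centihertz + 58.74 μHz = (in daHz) 0.03183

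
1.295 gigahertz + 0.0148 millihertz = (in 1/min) 7.77e+10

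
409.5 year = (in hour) 3.587e+06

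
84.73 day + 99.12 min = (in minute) 1.221e+05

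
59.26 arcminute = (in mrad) 17.24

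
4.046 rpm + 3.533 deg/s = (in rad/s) 0.4854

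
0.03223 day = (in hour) 0.7735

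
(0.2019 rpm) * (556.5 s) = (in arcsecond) 2.427e+06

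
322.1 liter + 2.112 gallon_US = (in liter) 330.1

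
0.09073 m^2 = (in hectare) 9.073e-06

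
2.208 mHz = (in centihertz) 0.2208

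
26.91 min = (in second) 1615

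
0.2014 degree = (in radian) 0.003515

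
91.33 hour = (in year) 0.01043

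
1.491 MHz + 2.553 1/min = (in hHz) 1.491e+04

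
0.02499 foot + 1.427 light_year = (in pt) 3.827e+19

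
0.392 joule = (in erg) 3.92e+06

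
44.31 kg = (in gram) 4.431e+04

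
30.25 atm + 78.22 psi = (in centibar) 3604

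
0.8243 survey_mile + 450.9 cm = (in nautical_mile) 0.7187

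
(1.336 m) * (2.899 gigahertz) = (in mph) 8.664e+09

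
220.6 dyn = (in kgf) 0.0002249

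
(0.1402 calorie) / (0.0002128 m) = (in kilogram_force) 281.1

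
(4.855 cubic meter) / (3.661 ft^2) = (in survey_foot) 46.83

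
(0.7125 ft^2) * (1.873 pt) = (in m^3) 4.374e-05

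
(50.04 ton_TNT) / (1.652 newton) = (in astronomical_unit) 0.8472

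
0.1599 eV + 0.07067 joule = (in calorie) 0.01689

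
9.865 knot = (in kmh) 18.27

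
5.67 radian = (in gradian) 361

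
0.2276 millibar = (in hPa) 0.2276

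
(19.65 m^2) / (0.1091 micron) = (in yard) 1.97e+08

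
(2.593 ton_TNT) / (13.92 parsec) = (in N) 2.526e-08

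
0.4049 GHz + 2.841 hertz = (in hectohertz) 4.049e+06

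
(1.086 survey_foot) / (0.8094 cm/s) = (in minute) 0.6816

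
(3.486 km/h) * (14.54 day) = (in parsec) 3.942e-11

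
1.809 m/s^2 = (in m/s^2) 1.809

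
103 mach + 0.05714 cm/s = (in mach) 103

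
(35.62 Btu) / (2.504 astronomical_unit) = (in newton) 1.003e-07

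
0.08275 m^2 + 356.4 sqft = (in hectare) 0.003319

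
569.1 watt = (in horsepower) 0.7632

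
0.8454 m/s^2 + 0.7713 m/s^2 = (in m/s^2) 1.617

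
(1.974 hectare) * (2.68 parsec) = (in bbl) 1.027e+22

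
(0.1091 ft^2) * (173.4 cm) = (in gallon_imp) 3.866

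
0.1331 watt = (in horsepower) 0.0001785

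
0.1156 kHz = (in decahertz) 11.56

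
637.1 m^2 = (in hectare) 0.06371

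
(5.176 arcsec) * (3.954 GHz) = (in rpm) 9.475e+05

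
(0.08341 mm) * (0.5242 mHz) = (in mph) 9.781e-08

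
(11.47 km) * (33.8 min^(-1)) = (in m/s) 6461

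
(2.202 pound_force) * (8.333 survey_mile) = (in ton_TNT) 3.14e-05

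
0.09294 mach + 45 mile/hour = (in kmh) 186.3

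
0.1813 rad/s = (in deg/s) 10.39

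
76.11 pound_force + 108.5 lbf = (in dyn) 8.212e+07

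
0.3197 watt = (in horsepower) 0.0004287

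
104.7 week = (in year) 2.008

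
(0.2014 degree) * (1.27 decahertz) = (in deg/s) 2.558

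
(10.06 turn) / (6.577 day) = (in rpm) 0.001062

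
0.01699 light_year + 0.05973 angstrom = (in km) 1.607e+11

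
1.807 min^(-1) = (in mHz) 30.12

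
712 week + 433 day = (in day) 5417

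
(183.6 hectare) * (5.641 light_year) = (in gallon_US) 2.588e+25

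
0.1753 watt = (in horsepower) 0.0002351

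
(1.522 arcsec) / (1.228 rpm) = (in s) 5.738e-05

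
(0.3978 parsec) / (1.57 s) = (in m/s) 7.818e+15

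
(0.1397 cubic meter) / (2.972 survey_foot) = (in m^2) 0.1542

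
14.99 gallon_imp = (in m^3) 0.06815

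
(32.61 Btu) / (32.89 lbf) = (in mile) 0.1461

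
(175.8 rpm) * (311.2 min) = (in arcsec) 7.09e+10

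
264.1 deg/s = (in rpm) 44.02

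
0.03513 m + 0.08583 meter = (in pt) 342.9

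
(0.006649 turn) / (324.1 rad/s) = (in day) 1.492e-09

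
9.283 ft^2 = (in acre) 0.0002131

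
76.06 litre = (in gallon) 20.09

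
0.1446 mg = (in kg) 1.446e-07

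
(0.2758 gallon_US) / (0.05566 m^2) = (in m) 0.01876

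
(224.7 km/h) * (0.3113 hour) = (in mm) 6.995e+07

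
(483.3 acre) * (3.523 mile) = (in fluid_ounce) 3.75e+14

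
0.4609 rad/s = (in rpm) 4.401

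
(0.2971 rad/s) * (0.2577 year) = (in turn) 3.843e+05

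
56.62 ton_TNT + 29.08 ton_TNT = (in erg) 3.586e+18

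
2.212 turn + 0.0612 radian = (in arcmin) 4.799e+04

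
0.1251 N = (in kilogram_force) 0.01276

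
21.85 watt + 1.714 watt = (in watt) 23.56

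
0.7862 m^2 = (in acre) 0.0001943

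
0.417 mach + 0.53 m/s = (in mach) 0.4186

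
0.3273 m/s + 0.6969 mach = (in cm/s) 2.376e+04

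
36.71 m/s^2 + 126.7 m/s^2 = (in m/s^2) 163.4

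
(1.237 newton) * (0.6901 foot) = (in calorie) 0.06219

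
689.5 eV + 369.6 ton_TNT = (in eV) 9.652e+30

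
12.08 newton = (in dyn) 1.208e+06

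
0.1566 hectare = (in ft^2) 1.686e+04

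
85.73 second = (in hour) 0.02381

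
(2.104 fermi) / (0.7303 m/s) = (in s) 2.881e-15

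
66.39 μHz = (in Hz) 6.639e-05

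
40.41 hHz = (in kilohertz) 4.041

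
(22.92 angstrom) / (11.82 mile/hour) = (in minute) 7.229e-12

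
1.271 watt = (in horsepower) 0.001704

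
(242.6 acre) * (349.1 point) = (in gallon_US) 3.194e+07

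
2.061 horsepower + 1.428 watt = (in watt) 1538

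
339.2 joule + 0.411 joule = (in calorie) 81.17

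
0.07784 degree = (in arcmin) 4.67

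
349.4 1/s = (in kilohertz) 0.3494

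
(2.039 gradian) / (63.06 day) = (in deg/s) 3.368e-07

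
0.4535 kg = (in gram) 453.5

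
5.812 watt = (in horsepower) 0.007794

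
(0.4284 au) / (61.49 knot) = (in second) 2.026e+09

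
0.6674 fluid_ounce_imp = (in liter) 0.01896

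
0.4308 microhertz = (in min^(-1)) 2.585e-05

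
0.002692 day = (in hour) 0.06461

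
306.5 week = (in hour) 5.149e+04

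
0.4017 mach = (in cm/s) 1.368e+04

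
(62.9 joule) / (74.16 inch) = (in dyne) 3.339e+06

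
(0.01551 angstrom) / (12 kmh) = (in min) 7.755e-15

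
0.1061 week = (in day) 0.7427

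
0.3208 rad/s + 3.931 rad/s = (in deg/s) 243.6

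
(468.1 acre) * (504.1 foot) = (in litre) 2.911e+11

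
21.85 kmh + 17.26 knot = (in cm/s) 1495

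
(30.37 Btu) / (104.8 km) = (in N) 0.3057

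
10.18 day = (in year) 0.02789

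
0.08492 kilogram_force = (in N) 0.8328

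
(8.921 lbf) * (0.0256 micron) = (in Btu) 9.629e-10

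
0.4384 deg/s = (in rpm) 0.07307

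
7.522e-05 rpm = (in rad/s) 7.877e-06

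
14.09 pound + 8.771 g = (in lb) 14.11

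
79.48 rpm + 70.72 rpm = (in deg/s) 901.2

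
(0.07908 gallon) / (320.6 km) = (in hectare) 9.337e-14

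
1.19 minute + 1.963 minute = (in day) 0.00219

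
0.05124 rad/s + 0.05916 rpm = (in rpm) 0.5485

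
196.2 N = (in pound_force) 44.11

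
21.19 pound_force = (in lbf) 21.19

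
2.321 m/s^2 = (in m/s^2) 2.321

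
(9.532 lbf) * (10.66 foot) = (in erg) 1.378e+09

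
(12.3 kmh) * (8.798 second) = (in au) 2.009e-10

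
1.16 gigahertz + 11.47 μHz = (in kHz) 1.16e+06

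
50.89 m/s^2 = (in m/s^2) 50.89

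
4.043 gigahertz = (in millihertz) 4.043e+12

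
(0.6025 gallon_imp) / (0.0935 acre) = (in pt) 0.02052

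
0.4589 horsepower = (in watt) 342.2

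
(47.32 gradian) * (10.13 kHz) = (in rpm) 7.19e+04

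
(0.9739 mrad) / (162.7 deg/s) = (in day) 3.969e-09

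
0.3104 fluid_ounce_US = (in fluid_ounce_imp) 0.3231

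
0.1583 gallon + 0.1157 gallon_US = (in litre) 1.037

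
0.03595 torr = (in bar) 4.793e-05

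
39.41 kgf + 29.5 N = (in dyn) 4.16e+07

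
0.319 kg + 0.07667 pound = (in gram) 353.8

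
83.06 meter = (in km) 0.08306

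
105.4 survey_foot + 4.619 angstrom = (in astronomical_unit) 2.147e-10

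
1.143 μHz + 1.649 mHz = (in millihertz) 1.65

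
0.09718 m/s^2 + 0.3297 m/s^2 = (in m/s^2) 0.4269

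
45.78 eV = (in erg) 7.335e-11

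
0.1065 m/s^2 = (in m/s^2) 0.1065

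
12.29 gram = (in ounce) 0.4335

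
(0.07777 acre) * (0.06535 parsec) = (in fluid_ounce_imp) 2.234e+22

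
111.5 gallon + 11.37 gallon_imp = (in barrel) 2.98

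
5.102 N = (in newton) 5.102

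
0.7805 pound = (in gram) 354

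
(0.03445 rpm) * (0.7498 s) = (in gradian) 0.1722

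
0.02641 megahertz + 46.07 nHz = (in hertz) 2.641e+04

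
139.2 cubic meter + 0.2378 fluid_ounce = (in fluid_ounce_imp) 4.899e+06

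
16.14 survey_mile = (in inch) 1.023e+06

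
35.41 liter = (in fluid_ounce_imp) 1246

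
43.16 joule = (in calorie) 10.32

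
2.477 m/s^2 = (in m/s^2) 2.477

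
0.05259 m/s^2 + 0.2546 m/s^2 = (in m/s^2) 0.3072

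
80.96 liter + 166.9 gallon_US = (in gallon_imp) 156.8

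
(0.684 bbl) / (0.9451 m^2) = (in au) 7.692e-13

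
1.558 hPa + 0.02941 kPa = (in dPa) 1852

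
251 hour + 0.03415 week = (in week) 1.528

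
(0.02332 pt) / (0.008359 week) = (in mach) 4.779e-12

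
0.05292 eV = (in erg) 8.479e-14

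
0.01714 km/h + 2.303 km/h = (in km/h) 2.32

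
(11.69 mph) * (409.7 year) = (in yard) 7.384e+10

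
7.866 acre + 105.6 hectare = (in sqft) 1.171e+07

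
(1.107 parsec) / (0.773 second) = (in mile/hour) 9.885e+16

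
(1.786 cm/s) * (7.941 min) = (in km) 0.00851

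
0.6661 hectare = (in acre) 1.646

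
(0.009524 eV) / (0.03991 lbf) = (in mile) 5.341e-24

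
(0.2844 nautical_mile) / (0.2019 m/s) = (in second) 2609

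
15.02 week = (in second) 9.084e+06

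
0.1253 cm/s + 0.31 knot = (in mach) 0.000472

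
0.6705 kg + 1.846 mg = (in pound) 1.478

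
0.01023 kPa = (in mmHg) 0.07673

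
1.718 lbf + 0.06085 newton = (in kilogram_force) 0.7855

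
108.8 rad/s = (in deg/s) 6234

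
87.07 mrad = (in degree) 4.989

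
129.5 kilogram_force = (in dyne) 1.27e+08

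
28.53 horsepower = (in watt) 2.127e+04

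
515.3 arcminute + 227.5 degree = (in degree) 236.1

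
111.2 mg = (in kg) 0.0001112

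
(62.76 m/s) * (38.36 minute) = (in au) 9.656e-07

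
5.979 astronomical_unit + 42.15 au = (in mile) 4.474e+09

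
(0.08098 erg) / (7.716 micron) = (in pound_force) 0.0002359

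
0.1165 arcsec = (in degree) 3.236e-05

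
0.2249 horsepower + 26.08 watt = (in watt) 193.8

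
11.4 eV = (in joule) 1.826e-18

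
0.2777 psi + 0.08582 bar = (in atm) 0.1036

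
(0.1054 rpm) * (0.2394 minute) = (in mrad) 158.5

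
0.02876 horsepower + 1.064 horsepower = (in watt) 814.9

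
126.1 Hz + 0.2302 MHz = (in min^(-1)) 1.382e+07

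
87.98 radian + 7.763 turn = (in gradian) 8706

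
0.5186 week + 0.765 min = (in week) 0.5187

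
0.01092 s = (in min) 0.000182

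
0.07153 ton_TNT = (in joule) 2.993e+08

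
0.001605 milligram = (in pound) 3.538e-09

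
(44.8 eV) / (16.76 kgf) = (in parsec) 1.415e-36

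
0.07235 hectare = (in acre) 0.1788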